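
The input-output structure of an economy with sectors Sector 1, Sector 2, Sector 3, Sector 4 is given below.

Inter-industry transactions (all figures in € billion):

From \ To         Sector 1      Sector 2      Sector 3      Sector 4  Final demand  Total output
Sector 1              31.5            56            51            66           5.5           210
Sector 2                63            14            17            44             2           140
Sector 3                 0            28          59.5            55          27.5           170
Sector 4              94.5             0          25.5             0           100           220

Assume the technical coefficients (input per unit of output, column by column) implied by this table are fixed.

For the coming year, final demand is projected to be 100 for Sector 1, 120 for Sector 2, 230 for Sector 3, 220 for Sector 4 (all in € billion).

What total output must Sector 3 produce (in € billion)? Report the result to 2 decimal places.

x_3 = 939.77

Technical coefficients a_ij = z_ij / X_j:
  a_11 = 31.5/210 = 0.15, a_21 = 63/210 = 0.30, a_31 = 0/210 = 0.00, a_41 = 94.5/210 = 0.45
  a_12 = 56/140 = 0.40, a_22 = 14/140 = 0.10, a_32 = 28/140 = 0.20, a_42 = 0/140 = 0.00
  a_13 = 51/170 = 0.30, a_23 = 17/170 = 0.10, a_33 = 59.5/170 = 0.35, a_43 = 25.5/170 = 0.15
  a_14 = 66/220 = 0.30, a_24 = 44/220 = 0.20, a_34 = 55/220 = 0.25, a_44 = 0/220 = 0.00
I − A =
  [   0.85    -0.40    -0.30    -0.30]
  [  -0.30     0.90    -0.10    -0.20]
  [   0.00    -0.20     0.65    -0.25]
  [  -0.45     0.00    -0.15     1.00]
Compute the cofactors C_ij = (−1)^(i+j)·(3×3 minor ij) of I−A; the adjugate is their transpose:
adj(I−A) = Cᵀ =
  [ 0.525250   0.314000   0.362500   0.311000]
  [ 0.253500   0.399125   0.227500   0.212750]
  [ 0.179250   0.188000   0.487500   0.213250]
  [ 0.263250   0.169500   0.236250   0.384250]
det(I−A) = Σ_j (I−A)_1j·C_1j = (0.85)(0.525250) + (-0.40)(0.253500) + (-0.30)(0.179250) + (-0.30)(0.263250) = 0.2123125
(I − A)⁻¹ = adj(I−A) / det(I−A) ≈
  [   2.4739     1.4790     1.7074     1.4648]
  [   1.1940     1.8799     1.0715     1.0021]
  [   0.8443     0.8855     2.2961     1.0044]
  [   1.2399     0.7984     1.1127     1.8098]
x = (I − A)⁻¹ d = adj(I−A)·d / det(I−A), with det(I−A) = 0.2123125:
  x_1 = (0.525250·100 + 0.314000·120 + 0.362500·230 + 0.311000·220) / 0.2123125 = 242.00 / 0.2123125 ≈ 1139.83
  x_2 = (0.253500·100 + 0.399125·120 + 0.227500·230 + 0.212750·220) / 0.2123125 = 172.375 / 0.2123125 ≈ 811.89
  x_3 = (0.179250·100 + 0.188000·120 + 0.487500·230 + 0.213250·220) / 0.2123125 = 199.525 / 0.2123125 ≈ 939.77
  x_4 = (0.263250·100 + 0.169500·120 + 0.236250·230 + 0.384250·220) / 0.2123125 = 185.5375 / 0.2123125 ≈ 873.89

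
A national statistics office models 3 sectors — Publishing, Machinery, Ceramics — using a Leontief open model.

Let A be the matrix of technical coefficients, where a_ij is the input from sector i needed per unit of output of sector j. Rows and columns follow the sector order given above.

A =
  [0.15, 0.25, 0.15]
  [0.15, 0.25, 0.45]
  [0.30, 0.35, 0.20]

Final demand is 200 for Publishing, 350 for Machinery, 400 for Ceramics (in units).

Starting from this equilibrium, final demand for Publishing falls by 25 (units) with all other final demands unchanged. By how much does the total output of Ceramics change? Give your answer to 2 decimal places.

I − A =
  [   0.85    -0.25    -0.15]
  [  -0.15     0.75    -0.45]
  [  -0.30    -0.35     0.80]
Cofactors of I−A, C_ij = (−1)^(i+j)·(minor ij) (rows/columns in the sector order above):
  C_11 = (0.75)(0.80) − (-0.45)(-0.35) = 0.4425
  C_12 = −[(-0.15)(0.80) − (-0.45)(-0.30)] = 0.2550
  C_13 = (-0.15)(-0.35) − (0.75)(-0.30) = 0.2775
  C_21 = −[(-0.25)(0.80) − (-0.15)(-0.35)] = 0.2525
  C_22 = (0.85)(0.80) − (-0.15)(-0.30) = 0.6350
  C_23 = −[(0.85)(-0.35) − (-0.25)(-0.30)] = 0.3725
  C_31 = (-0.25)(-0.45) − (-0.15)(0.75) = 0.2250
  C_32 = −[(0.85)(-0.45) − (-0.15)(-0.15)] = 0.4050
  C_33 = (0.85)(0.75) − (-0.25)(-0.15) = 0.6000
det(I−A) = Σ_j (I−A)_1j·C_1j = (0.85)(0.4425) + (-0.25)(0.2550) + (-0.15)(0.2775) = 0.27075
adj(I−A) = Cᵀ =
  [ 0.4425   0.2525   0.2250]
  [ 0.2550   0.6350   0.4050]
  [ 0.2775   0.3725   0.6000]
(I − A)⁻¹ = adj(I−A) / det(I−A) ≈
  [   1.6343     0.9326     0.8310]
  [   0.9418     2.3453     1.4958]
  [   1.0249     1.3758     2.2161]
Δx = (I − A)⁻¹ Δd with Δd having -25 in the Publishing component and 0 elsewhere.
So Δx_3 = L_31 · (-25), where L_31 = adj(I−A)_31 / det(I−A) = 0.2775 / 0.27075.
Δx_3 = 0.2775 × (-25) / 0.27075 = -6.9375 / 0.27075 ≈ -25.62.

Δx_3 = -25.62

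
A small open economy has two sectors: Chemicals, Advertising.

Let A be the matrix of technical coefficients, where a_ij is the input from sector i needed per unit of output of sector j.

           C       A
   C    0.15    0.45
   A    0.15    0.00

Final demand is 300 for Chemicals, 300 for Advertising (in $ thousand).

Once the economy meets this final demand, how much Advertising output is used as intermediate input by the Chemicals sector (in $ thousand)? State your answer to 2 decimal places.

I − A =
  [   0.85    -0.45]
  [  -0.15     1.00]
det(I−A) = (0.85)(1.00) − (-0.45)(-0.15) = 0.7825
adj(I−A) = [[1.00, 0.45], [0.15, 0.85]]
(I − A)⁻¹ = adj(I−A) / det(I−A) ≈
  [   1.2780     0.5751]
  [   0.1917     1.0863]
First solve x = (I − A)⁻¹ d = adj(I−A)·d / det(I−A); in particular x_C = (1.00·300 + 0.45·300) / 0.7825 = 435.00 / 0.7825 ≈ 555.9105.
Intermediate flow from A to C: z_AC = a_AC · x_C = 0.15 × 435.00 / 0.7825 = 65.25 / 0.7825 ≈ 83.39.

z_AC = 83.39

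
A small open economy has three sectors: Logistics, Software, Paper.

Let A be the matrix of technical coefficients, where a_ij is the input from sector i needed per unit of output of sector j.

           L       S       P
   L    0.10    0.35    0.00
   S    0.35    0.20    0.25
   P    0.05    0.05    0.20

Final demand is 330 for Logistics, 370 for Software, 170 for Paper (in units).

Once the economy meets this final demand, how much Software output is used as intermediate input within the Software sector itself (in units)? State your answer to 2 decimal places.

I − A =
  [   0.90    -0.35     0.00]
  [  -0.35     0.80    -0.25]
  [  -0.05    -0.05     0.80]
Cofactors of I−A, C_ij = (−1)^(i+j)·(minor ij) (rows/columns in the sector order above):
  C_11 = (0.80)(0.80) − (-0.25)(-0.05) = 0.6275
  C_12 = −[(-0.35)(0.80) − (-0.25)(-0.05)] = 0.2925
  C_13 = (-0.35)(-0.05) − (0.80)(-0.05) = 0.0575
  C_21 = −[(-0.35)(0.80) − (0.00)(-0.05)] = 0.2800
  C_22 = (0.90)(0.80) − (0.00)(-0.05) = 0.7200
  C_23 = −[(0.90)(-0.05) − (-0.35)(-0.05)] = 0.0625
  C_31 = (-0.35)(-0.25) − (0.00)(0.80) = 0.0875
  C_32 = −[(0.90)(-0.25) − (0.00)(-0.35)] = 0.2250
  C_33 = (0.90)(0.80) − (-0.35)(-0.35) = 0.5975
det(I−A) = Σ_j (I−A)_1j·C_1j = (0.90)(0.6275) + (-0.35)(0.2925) + (0.00)(0.0575) = 0.462375
adj(I−A) = Cᵀ =
  [ 0.6275   0.2800   0.0875]
  [ 0.2925   0.7200   0.2250]
  [ 0.0575   0.0625   0.5975]
(I − A)⁻¹ = adj(I−A) / det(I−A) ≈
  [   1.3571     0.6056     0.1892]
  [   0.6326     1.5572     0.4866]
  [   0.1244     0.1352     1.2922]
First solve x = (I − A)⁻¹ d = adj(I−A)·d / det(I−A); in particular x_S = (0.2925·330 + 0.7200·370 + 0.2250·170) / 0.462375 = 401.175 / 0.462375 ≈ 867.6399.
Intermediate flow from S to S: z_SS = a_SS · x_S = 0.20 × 401.175 / 0.462375 = 80.235 / 0.462375 ≈ 173.53.

z_SS = 173.53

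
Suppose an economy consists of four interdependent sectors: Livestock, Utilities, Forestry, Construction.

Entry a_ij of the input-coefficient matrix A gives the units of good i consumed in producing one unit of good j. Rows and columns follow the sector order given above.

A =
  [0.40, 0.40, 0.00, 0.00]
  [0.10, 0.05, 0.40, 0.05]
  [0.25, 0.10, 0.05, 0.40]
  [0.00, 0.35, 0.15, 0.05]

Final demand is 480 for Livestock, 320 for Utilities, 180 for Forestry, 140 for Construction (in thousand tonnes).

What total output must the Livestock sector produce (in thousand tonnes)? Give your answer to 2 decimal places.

x_1 = 1402.20

I − A =
  [   0.60    -0.40     0.00     0.00]
  [  -0.10     0.95    -0.40    -0.05]
  [  -0.25    -0.10     0.95    -0.40]
  [   0.00    -0.35    -0.15     0.95]
Compute the cofactors C_ij = (−1)^(i+j)·(3×3 minor ij) of I−A; the adjugate is their transpose:
adj(I−A) = Cᵀ =
  [ 0.689000   0.337000   0.155000   0.083000]
  [ 0.181125   0.505500   0.232500   0.124500]
  [ 0.244750   0.236000   0.493000   0.220000]
  [ 0.105375   0.223500   0.163500   0.439500]
det(I−A) = Σ_j (I−A)_1j·C_1j = (0.60)(0.689000) + (-0.40)(0.181125) + (0.00)(0.244750) + (0.00)(0.105375) = 0.34095
(I − A)⁻¹ = adj(I−A) / det(I−A) ≈
  [   2.0208     0.9884     0.4546     0.2434]
  [   0.5312     1.4826     0.6819     0.3652]
  [   0.7178     0.6922     1.4460     0.6453]
  [   0.3091     0.6555     0.4795     1.2890]
x = (I − A)⁻¹ d = adj(I−A)·d / det(I−A), with det(I−A) = 0.34095:
  x_1 = (0.689000·480 + 0.337000·320 + 0.155000·180 + 0.083000·140) / 0.34095 = 478.08 / 0.34095 ≈ 1402.20
  x_2 = (0.181125·480 + 0.505500·320 + 0.232500·180 + 0.124500·140) / 0.34095 = 307.98 / 0.34095 ≈ 903.30
  x_3 = (0.244750·480 + 0.236000·320 + 0.493000·180 + 0.220000·140) / 0.34095 = 312.54 / 0.34095 ≈ 916.67
  x_4 = (0.105375·480 + 0.223500·320 + 0.163500·180 + 0.439500·140) / 0.34095 = 213.06 / 0.34095 ≈ 624.90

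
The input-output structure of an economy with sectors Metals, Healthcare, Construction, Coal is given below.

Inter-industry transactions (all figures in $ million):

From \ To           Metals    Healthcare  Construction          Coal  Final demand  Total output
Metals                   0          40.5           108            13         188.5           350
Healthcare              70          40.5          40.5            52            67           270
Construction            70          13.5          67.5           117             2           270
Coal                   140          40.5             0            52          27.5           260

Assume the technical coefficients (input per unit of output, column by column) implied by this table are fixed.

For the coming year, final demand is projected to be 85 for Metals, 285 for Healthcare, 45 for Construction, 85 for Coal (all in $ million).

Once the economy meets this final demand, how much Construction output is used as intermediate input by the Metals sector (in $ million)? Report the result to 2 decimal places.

z_31 = 74.11

Technical coefficients a_ij = z_ij / X_j:
  a_11 = 0/350 = 0.00, a_21 = 70/350 = 0.20, a_31 = 70/350 = 0.20, a_41 = 140/350 = 0.40
  a_12 = 40.5/270 = 0.15, a_22 = 40.5/270 = 0.15, a_32 = 13.5/270 = 0.05, a_42 = 40.5/270 = 0.15
  a_13 = 108/270 = 0.40, a_23 = 40.5/270 = 0.15, a_33 = 67.5/270 = 0.25, a_43 = 0/270 = 0.00
  a_14 = 13/260 = 0.05, a_24 = 52/260 = 0.20, a_34 = 117/260 = 0.45, a_44 = 52/260 = 0.20
I − A =
  [   1.00    -0.15    -0.40    -0.05]
  [  -0.20     0.85    -0.15    -0.20]
  [  -0.20    -0.05     0.75    -0.45]
  [  -0.40    -0.15     0.00     0.80]
Compute the cofactors C_ij = (−1)^(i+j)·(3×3 minor ij) of I−A; the adjugate is their transpose:
adj(I−A) = Cᵀ =
  [ 0.471375   0.138625   0.279125   0.221125]
  [ 0.231000   0.449000   0.213000   0.246500]
  [ 0.308500   0.159000   0.595500   0.394000]
  [ 0.279000   0.153500   0.179500   0.531000]
det(I−A) = Σ_j (I−A)_1j·C_1j = (1.00)(0.471375) + (-0.15)(0.231000) + (-0.40)(0.308500) + (-0.05)(0.279000) = 0.299375
(I − A)⁻¹ = adj(I−A) / det(I−A) ≈
  [   1.5745     0.4630     0.9324     0.7386]
  [   0.7716     1.4998     0.7115     0.8234]
  [   1.0305     0.5311     1.9891     1.3161]
  [   0.9319     0.5127     0.5996     1.7737]
First solve x = (I − A)⁻¹ d = adj(I−A)·d / det(I−A); in particular x_1 = (0.471375·85 + 0.138625·285 + 0.279125·45 + 0.221125·85) / 0.299375 = 110.93125 / 0.299375 ≈ 370.5428.
Intermediate flow from 3 to 1: z_31 = a_31 · x_1 = 0.20 × 110.93125 / 0.299375 = 22.18625 / 0.299375 ≈ 74.11.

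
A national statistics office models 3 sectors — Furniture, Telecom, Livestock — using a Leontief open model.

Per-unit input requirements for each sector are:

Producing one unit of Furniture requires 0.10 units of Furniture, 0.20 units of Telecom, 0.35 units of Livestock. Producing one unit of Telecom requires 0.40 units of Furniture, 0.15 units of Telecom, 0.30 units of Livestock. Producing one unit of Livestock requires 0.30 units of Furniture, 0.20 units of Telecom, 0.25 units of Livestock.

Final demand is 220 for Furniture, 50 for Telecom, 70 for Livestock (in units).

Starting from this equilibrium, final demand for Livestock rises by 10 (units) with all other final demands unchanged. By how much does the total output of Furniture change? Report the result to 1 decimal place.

I − A =
  [   0.90    -0.40    -0.30]
  [  -0.20     0.85    -0.20]
  [  -0.35    -0.30     0.75]
Cofactors of I−A, C_ij = (−1)^(i+j)·(minor ij) (rows/columns in the sector order above):
  C_11 = (0.85)(0.75) − (-0.20)(-0.30) = 0.5775
  C_12 = −[(-0.20)(0.75) − (-0.20)(-0.35)] = 0.2200
  C_13 = (-0.20)(-0.30) − (0.85)(-0.35) = 0.3575
  C_21 = −[(-0.40)(0.75) − (-0.30)(-0.30)] = 0.3900
  C_22 = (0.90)(0.75) − (-0.30)(-0.35) = 0.5700
  C_23 = −[(0.90)(-0.30) − (-0.40)(-0.35)] = 0.4100
  C_31 = (-0.40)(-0.20) − (-0.30)(0.85) = 0.3350
  C_32 = −[(0.90)(-0.20) − (-0.30)(-0.20)] = 0.2400
  C_33 = (0.90)(0.85) − (-0.40)(-0.20) = 0.6850
det(I−A) = Σ_j (I−A)_1j·C_1j = (0.90)(0.5775) + (-0.40)(0.2200) + (-0.30)(0.3575) = 0.3245
adj(I−A) = Cᵀ =
  [ 0.5775   0.3900   0.3350]
  [ 0.2200   0.5700   0.2400]
  [ 0.3575   0.4100   0.6850]
(I − A)⁻¹ = adj(I−A) / det(I−A) ≈
  [   1.7797     1.2018     1.0324]
  [   0.6780     1.7565     0.7396]
  [   1.1017     1.2635     2.1109]
Δx = (I − A)⁻¹ Δd with Δd having +10 in the Livestock component and 0 elsewhere.
So Δx_F = L_FL · (+10), where L_FL = adj(I−A)_FL / det(I−A) = 0.3350 / 0.3245.
Δx_F = 0.3350 × (+10) / 0.3245 = 3.35 / 0.3245 ≈ 10.3.

Δx_F = 10.3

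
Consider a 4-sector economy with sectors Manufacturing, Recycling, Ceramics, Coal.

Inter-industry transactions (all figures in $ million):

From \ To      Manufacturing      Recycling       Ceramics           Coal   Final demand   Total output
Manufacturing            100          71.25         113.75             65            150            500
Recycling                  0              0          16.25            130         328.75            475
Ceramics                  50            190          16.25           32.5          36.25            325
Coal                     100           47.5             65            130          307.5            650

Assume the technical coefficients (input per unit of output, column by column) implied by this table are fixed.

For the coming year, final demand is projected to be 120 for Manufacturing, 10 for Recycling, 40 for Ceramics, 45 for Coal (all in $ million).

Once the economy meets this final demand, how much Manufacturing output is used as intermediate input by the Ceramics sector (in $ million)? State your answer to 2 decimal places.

z_13 = 31.35

Technical coefficients a_ij = z_ij / X_j:
  a_11 = 100/500 = 0.20, a_21 = 0/500 = 0.00, a_31 = 50/500 = 0.10, a_41 = 100/500 = 0.20
  a_12 = 71.25/475 = 0.15, a_22 = 0/475 = 0.00, a_32 = 190/475 = 0.40, a_42 = 47.5/475 = 0.10
  a_13 = 113.75/325 = 0.35, a_23 = 16.25/325 = 0.05, a_33 = 16.25/325 = 0.05, a_43 = 65/325 = 0.20
  a_14 = 65/650 = 0.10, a_24 = 130/650 = 0.20, a_34 = 32.5/650 = 0.05, a_44 = 130/650 = 0.20
I − A =
  [   0.80    -0.15    -0.35    -0.10]
  [   0.00     1.00    -0.05    -0.20]
  [  -0.10    -0.40     0.95    -0.05]
  [  -0.20    -0.10    -0.20     0.80]
Compute the cofactors C_ij = (−1)^(i+j)·(3×3 minor ij) of I−A; the adjugate is their transpose:
adj(I−A) = Cᵀ =
  [ 0.698750   0.243750   0.305500   0.167375]
  [ 0.046500   0.547500   0.077000   0.147500]
  [ 0.104000   0.266500   0.598000   0.117000]
  [ 0.206500   0.196000   0.235500   0.708250]
det(I−A) = Σ_j (I−A)_1j·C_1j = (0.80)(0.698750) + (-0.15)(0.046500) + (-0.35)(0.104000) + (-0.10)(0.206500) = 0.494975
(I − A)⁻¹ = adj(I−A) / det(I−A) ≈
  [   1.4117     0.4924     0.6172     0.3381]
  [   0.0939     1.1061     0.1556     0.2980]
  [   0.2101     0.5384     1.2081     0.2364]
  [   0.4172     0.3960     0.4758     1.4309]
First solve x = (I − A)⁻¹ d = adj(I−A)·d / det(I−A); in particular x_3 = (0.104000·120 + 0.266500·10 + 0.598000·40 + 0.117000·45) / 0.494975 = 44.33 / 0.494975 ≈ 89.5601.
Intermediate flow from 1 to 3: z_13 = a_13 · x_3 = 0.35 × 44.33 / 0.494975 = 15.5155 / 0.494975 ≈ 31.35.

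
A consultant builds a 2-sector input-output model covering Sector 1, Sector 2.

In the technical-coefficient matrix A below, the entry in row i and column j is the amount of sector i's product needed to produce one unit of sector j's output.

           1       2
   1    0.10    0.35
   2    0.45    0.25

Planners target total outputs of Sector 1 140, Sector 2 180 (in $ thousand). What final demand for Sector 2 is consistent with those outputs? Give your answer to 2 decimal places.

I − A =
  [   0.90    -0.35]
  [  -0.45     0.75]
d = (I − A) x:
  d_1 = (+0.90)·140 + (-0.35)·180 = 63.00
  d_2 = (-0.45)·140 + (+0.75)·180 = 72.00

d_2 = 72.00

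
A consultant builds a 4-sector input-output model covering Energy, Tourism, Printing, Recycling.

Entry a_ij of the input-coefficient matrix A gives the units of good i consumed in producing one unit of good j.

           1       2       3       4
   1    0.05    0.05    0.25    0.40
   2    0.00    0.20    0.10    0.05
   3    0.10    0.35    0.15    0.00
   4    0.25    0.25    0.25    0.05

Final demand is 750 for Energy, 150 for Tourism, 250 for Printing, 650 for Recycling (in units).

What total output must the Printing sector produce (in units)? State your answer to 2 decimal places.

x_3 = 618.42

I − A =
  [   0.95    -0.05    -0.25    -0.40]
  [   0.00     0.80    -0.10    -0.05]
  [  -0.10    -0.35     0.85     0.00]
  [  -0.25    -0.25    -0.25     0.95]
Compute the cofactors C_ij = (−1)^(i+j)·(3×3 minor ij) of I−A; the adjugate is their transpose:
adj(I−A) = Cᵀ =
  [ 0.597750   0.243500   0.282250   0.264500]
  [ 0.021375   0.648375   0.095250   0.043125]
  [ 0.079125   0.295625   0.629500   0.048875]
  [ 0.183750   0.312500   0.265000   0.592250]
det(I−A) = Σ_j (I−A)_1j·C_1j = (0.95)(0.597750) + (-0.05)(0.021375) + (-0.25)(0.079125) + (-0.40)(0.183750) = 0.4735125
(I − A)⁻¹ = adj(I−A) / det(I−A) ≈
  [   1.2624     0.5142     0.5961     0.5586]
  [   0.0451     1.3693     0.2012     0.0911]
  [   0.1671     0.6243     1.3294     0.1032]
  [   0.3881     0.6600     0.5596     1.2508]
x = (I − A)⁻¹ d = adj(I−A)·d / det(I−A), with det(I−A) = 0.4735125:
  x_1 = (0.597750·750 + 0.243500·150 + 0.282250·250 + 0.264500·650) / 0.4735125 = 727.325 / 0.4735125 ≈ 1536.02
  x_2 = (0.021375·750 + 0.648375·150 + 0.095250·250 + 0.043125·650) / 0.4735125 = 165.13125 / 0.4735125 ≈ 348.74
  x_3 = (0.079125·750 + 0.295625·150 + 0.629500·250 + 0.048875·650) / 0.4735125 = 292.83125 / 0.4735125 ≈ 618.42
  x_4 = (0.183750·750 + 0.312500·150 + 0.265000·250 + 0.592250·650) / 0.4735125 = 635.90 / 0.4735125 ≈ 1342.94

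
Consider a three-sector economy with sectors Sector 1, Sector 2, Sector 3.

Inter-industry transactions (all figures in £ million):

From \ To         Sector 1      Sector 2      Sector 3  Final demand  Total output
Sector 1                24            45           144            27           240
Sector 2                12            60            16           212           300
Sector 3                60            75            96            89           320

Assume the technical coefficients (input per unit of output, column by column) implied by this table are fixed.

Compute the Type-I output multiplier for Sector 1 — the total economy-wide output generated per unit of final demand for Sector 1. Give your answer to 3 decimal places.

m_1 = 2.071

Technical coefficients a_ij = z_ij / X_j:
  a_11 = 24/240 = 0.10, a_21 = 12/240 = 0.05, a_31 = 60/240 = 0.25
  a_12 = 45/300 = 0.15, a_22 = 60/300 = 0.20, a_32 = 75/300 = 0.25
  a_13 = 144/320 = 0.45, a_23 = 16/320 = 0.05, a_33 = 96/320 = 0.30
I − A =
  [   0.90    -0.15    -0.45]
  [  -0.05     0.80    -0.05]
  [  -0.25    -0.25     0.70]
Cofactors of I−A, C_ij = (−1)^(i+j)·(minor ij) (rows/columns in the sector order above):
  C_11 = (0.80)(0.70) − (-0.05)(-0.25) = 0.5475
  C_12 = −[(-0.05)(0.70) − (-0.05)(-0.25)] = 0.0475
  C_13 = (-0.05)(-0.25) − (0.80)(-0.25) = 0.2125
  C_21 = −[(-0.15)(0.70) − (-0.45)(-0.25)] = 0.2175
  C_22 = (0.90)(0.70) − (-0.45)(-0.25) = 0.5175
  C_23 = −[(0.90)(-0.25) − (-0.15)(-0.25)] = 0.2625
  C_31 = (-0.15)(-0.05) − (-0.45)(0.80) = 0.3675
  C_32 = −[(0.90)(-0.05) − (-0.45)(-0.05)] = 0.0675
  C_33 = (0.90)(0.80) − (-0.15)(-0.05) = 0.7125
det(I−A) = Σ_j (I−A)_1j·C_1j = (0.90)(0.5475) + (-0.15)(0.0475) + (-0.45)(0.2125) = 0.3900
adj(I−A) = Cᵀ =
  [ 0.5475   0.2175   0.3675]
  [ 0.0475   0.5175   0.0675]
  [ 0.2125   0.2625   0.7125]
(I − A)⁻¹ = adj(I−A) / det(I−A) ≈
  [   1.4038     0.5577     0.9423]
  [   0.1218     1.3269     0.1731]
  [   0.5449     0.6731     1.8269]
The output multiplier for sector j is the column-j sum of the Leontief inverse (I − A)⁻¹ = adj(I−A) / det(I−A).
Column 1 of adj(I−A): (0.5475, 0.0475, 0.2125); det(I−A) = 0.3900.
m_1 = (0.5475 + 0.0475 + 0.2125) / 0.3900 = 0.8075 / 0.3900 ≈ 2.071.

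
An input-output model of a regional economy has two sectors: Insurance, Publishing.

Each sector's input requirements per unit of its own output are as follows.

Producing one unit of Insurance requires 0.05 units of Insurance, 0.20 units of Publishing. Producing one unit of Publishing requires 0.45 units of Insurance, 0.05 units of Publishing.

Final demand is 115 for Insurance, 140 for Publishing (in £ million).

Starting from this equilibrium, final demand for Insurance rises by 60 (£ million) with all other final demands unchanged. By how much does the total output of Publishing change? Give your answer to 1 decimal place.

Δx_P = 14.8

I − A =
  [   0.95    -0.45]
  [  -0.20     0.95]
det(I−A) = (0.95)(0.95) − (-0.45)(-0.20) = 0.8125
adj(I−A) = [[0.95, 0.45], [0.20, 0.95]]
(I − A)⁻¹ = adj(I−A) / det(I−A) ≈
  [   1.1692     0.5538]
  [   0.2462     1.1692]
Δx = (I − A)⁻¹ Δd with Δd having +60 in the Insurance component and 0 elsewhere.
So Δx_P = L_PI · (+60), where L_PI = adj(I−A)_PI / det(I−A) = 0.20 / 0.8125.
Δx_P = 0.20 × (+60) / 0.8125 = 12.00 / 0.8125 ≈ 14.8.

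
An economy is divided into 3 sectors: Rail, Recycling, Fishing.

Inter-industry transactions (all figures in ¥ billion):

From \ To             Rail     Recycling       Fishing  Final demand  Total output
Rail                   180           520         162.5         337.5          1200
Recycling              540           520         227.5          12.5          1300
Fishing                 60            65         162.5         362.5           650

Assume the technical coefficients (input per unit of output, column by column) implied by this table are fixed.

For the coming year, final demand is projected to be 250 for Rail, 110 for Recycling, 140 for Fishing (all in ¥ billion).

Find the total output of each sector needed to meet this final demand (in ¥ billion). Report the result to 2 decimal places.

x_1 = 861.65, x_2 = 1011.29, x_3 = 311.53

Technical coefficients a_ij = z_ij / X_j:
  a_11 = 180/1200 = 0.15, a_21 = 540/1200 = 0.45, a_31 = 60/1200 = 0.05
  a_12 = 520/1300 = 0.40, a_22 = 520/1300 = 0.40, a_32 = 65/1300 = 0.05
  a_13 = 162.5/650 = 0.25, a_23 = 227.5/650 = 0.35, a_33 = 162.5/650 = 0.25
I − A =
  [   0.85    -0.40    -0.25]
  [  -0.45     0.60    -0.35]
  [  -0.05    -0.05     0.75]
Cofactors of I−A, C_ij = (−1)^(i+j)·(minor ij) (rows/columns in the sector order above):
  C_11 = (0.60)(0.75) − (-0.35)(-0.05) = 0.4325
  C_12 = −[(-0.45)(0.75) − (-0.35)(-0.05)] = 0.3550
  C_13 = (-0.45)(-0.05) − (0.60)(-0.05) = 0.0525
  C_21 = −[(-0.40)(0.75) − (-0.25)(-0.05)] = 0.3125
  C_22 = (0.85)(0.75) − (-0.25)(-0.05) = 0.6250
  C_23 = −[(0.85)(-0.05) − (-0.40)(-0.05)] = 0.0625
  C_31 = (-0.40)(-0.35) − (-0.25)(0.60) = 0.2900
  C_32 = −[(0.85)(-0.35) − (-0.25)(-0.45)] = 0.4100
  C_33 = (0.85)(0.60) − (-0.40)(-0.45) = 0.3300
det(I−A) = Σ_j (I−A)_1j·C_1j = (0.85)(0.4325) + (-0.40)(0.3550) + (-0.25)(0.0525) = 0.2125
adj(I−A) = Cᵀ =
  [ 0.4325   0.3125   0.2900]
  [ 0.3550   0.6250   0.4100]
  [ 0.0525   0.0625   0.3300]
(I − A)⁻¹ = adj(I−A) / det(I−A) ≈
  [   2.0353     1.4706     1.3647]
  [   1.6706     2.9412     1.9294]
  [   0.2471     0.2941     1.5529]
x = (I − A)⁻¹ d = adj(I−A)·d / det(I−A), with det(I−A) = 0.2125:
  x_1 = (0.4325·250 + 0.3125·110 + 0.2900·140) / 0.2125 = 183.10 / 0.2125 ≈ 861.65
  x_2 = (0.3550·250 + 0.6250·110 + 0.4100·140) / 0.2125 = 214.90 / 0.2125 ≈ 1011.29
  x_3 = (0.0525·250 + 0.0625·110 + 0.3300·140) / 0.2125 = 66.20 / 0.2125 ≈ 311.53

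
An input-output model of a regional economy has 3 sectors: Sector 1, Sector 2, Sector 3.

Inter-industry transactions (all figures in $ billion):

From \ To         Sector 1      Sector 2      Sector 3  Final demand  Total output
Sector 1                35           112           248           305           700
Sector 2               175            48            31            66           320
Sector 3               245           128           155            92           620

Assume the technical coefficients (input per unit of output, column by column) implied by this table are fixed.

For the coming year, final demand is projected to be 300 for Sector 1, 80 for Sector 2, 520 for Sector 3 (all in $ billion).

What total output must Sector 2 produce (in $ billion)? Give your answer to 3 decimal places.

x_2 = 517.035

Technical coefficients a_ij = z_ij / X_j:
  a_11 = 35/700 = 0.05, a_21 = 175/700 = 0.25, a_31 = 245/700 = 0.35
  a_12 = 112/320 = 0.35, a_22 = 48/320 = 0.15, a_32 = 128/320 = 0.40
  a_13 = 248/620 = 0.40, a_23 = 31/620 = 0.05, a_33 = 155/620 = 0.25
I − A =
  [   0.95    -0.35    -0.40]
  [  -0.25     0.85    -0.05]
  [  -0.35    -0.40     0.75]
Cofactors of I−A, C_ij = (−1)^(i+j)·(minor ij) (rows/columns in the sector order above):
  C_11 = (0.85)(0.75) − (-0.05)(-0.40) = 0.6175
  C_12 = −[(-0.25)(0.75) − (-0.05)(-0.35)] = 0.2050
  C_13 = (-0.25)(-0.40) − (0.85)(-0.35) = 0.3975
  C_21 = −[(-0.35)(0.75) − (-0.40)(-0.40)] = 0.4225
  C_22 = (0.95)(0.75) − (-0.40)(-0.35) = 0.5725
  C_23 = −[(0.95)(-0.40) − (-0.35)(-0.35)] = 0.5025
  C_31 = (-0.35)(-0.05) − (-0.40)(0.85) = 0.3575
  C_32 = −[(0.95)(-0.05) − (-0.40)(-0.25)] = 0.1475
  C_33 = (0.95)(0.85) − (-0.35)(-0.25) = 0.7200
det(I−A) = Σ_j (I−A)_1j·C_1j = (0.95)(0.6175) + (-0.35)(0.2050) + (-0.40)(0.3975) = 0.355875
adj(I−A) = Cᵀ =
  [ 0.6175   0.4225   0.3575]
  [ 0.2050   0.5725   0.1475]
  [ 0.3975   0.5025   0.7200]
(I − A)⁻¹ = adj(I−A) / det(I−A) ≈
  [   1.7352     1.1872     1.0046]
  [   0.5760     1.6087     0.4145]
  [   1.1170     1.4120     2.0232]
x = (I − A)⁻¹ d = adj(I−A)·d / det(I−A), with det(I−A) = 0.355875:
  x_1 = (0.6175·300 + 0.4225·80 + 0.3575·520) / 0.355875 = 404.95 / 0.355875 ≈ 1137.900
  x_2 = (0.2050·300 + 0.5725·80 + 0.1475·520) / 0.355875 = 184.00 / 0.355875 ≈ 517.035
  x_3 = (0.3975·300 + 0.5025·80 + 0.7200·520) / 0.355875 = 533.85 / 0.355875 ≈ 1500.105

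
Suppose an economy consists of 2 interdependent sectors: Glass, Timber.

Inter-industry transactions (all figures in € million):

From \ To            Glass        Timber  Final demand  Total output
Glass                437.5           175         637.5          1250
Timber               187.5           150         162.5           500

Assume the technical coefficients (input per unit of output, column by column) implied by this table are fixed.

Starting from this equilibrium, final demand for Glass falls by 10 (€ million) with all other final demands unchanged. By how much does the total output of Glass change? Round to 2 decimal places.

Technical coefficients a_ij = z_ij / X_j:
  a_GG = 437.5/1250 = 0.35, a_TG = 187.5/1250 = 0.15
  a_GT = 175/500 = 0.35, a_TT = 150/500 = 0.30
I − A =
  [   0.65    -0.35]
  [  -0.15     0.70]
det(I−A) = (0.65)(0.70) − (-0.35)(-0.15) = 0.4025
adj(I−A) = [[0.70, 0.35], [0.15, 0.65]]
(I − A)⁻¹ = adj(I−A) / det(I−A) ≈
  [   1.7391     0.8696]
  [   0.3727     1.6149]
Δx = (I − A)⁻¹ Δd with Δd having -10 in the Glass component and 0 elsewhere.
So Δx_G = L_GG · (-10), where L_GG = adj(I−A)_GG / det(I−A) = 0.70 / 0.4025.
Δx_G = 0.70 × (-10) / 0.4025 = -7.00 / 0.4025 ≈ -17.39.

Δx_G = -17.39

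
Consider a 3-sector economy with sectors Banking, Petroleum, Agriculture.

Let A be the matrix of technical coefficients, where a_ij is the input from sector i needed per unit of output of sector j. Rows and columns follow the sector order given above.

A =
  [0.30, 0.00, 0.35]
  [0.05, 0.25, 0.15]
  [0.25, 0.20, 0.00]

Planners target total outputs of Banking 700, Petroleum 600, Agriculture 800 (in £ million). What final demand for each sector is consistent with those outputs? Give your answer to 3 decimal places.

d_B = 210.000, d_P = 295.000, d_A = 505.000

I − A =
  [   0.70     0.00    -0.35]
  [  -0.05     0.75    -0.15]
  [  -0.25    -0.20     1.00]
d = (I − A) x:
  d_B = (+0.70)·700 + (+0.00)·600 + (-0.35)·800 = 210.000
  d_P = (-0.05)·700 + (+0.75)·600 + (-0.15)·800 = 295.000
  d_A = (-0.25)·700 + (-0.20)·600 + (+1.00)·800 = 505.000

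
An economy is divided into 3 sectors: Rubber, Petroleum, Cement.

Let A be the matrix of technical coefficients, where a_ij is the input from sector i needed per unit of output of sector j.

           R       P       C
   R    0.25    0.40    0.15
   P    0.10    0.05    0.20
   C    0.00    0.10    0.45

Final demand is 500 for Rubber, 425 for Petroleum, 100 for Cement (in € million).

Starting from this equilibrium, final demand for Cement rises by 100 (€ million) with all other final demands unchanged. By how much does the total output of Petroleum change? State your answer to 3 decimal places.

I − A =
  [   0.75    -0.40    -0.15]
  [  -0.10     0.95    -0.20]
  [   0.00    -0.10     0.55]
Cofactors of I−A, C_ij = (−1)^(i+j)·(minor ij) (rows/columns in the sector order above):
  C_11 = (0.95)(0.55) − (-0.20)(-0.10) = 0.5025
  C_12 = −[(-0.10)(0.55) − (-0.20)(0.00)] = 0.0550
  C_13 = (-0.10)(-0.10) − (0.95)(0.00) = 0.0100
  C_21 = −[(-0.40)(0.55) − (-0.15)(-0.10)] = 0.2350
  C_22 = (0.75)(0.55) − (-0.15)(0.00) = 0.4125
  C_23 = −[(0.75)(-0.10) − (-0.40)(0.00)] = 0.0750
  C_31 = (-0.40)(-0.20) − (-0.15)(0.95) = 0.2225
  C_32 = −[(0.75)(-0.20) − (-0.15)(-0.10)] = 0.1650
  C_33 = (0.75)(0.95) − (-0.40)(-0.10) = 0.6725
det(I−A) = Σ_j (I−A)_1j·C_1j = (0.75)(0.5025) + (-0.40)(0.0550) + (-0.15)(0.0100) = 0.353375
adj(I−A) = Cᵀ =
  [ 0.5025   0.2350   0.2225]
  [ 0.0550   0.4125   0.1650]
  [ 0.0100   0.0750   0.6725]
(I − A)⁻¹ = adj(I−A) / det(I−A) ≈
  [   1.4220     0.6650     0.6296]
  [   0.1556     1.1673     0.4669]
  [   0.0283     0.2122     1.9031]
Δx = (I − A)⁻¹ Δd with Δd having +100 in the Cement component and 0 elsewhere.
So Δx_P = L_PC · (+100), where L_PC = adj(I−A)_PC / det(I−A) = 0.1650 / 0.353375.
Δx_P = 0.1650 × (+100) / 0.353375 = 16.50 / 0.353375 ≈ 46.693.

Δx_P = 46.693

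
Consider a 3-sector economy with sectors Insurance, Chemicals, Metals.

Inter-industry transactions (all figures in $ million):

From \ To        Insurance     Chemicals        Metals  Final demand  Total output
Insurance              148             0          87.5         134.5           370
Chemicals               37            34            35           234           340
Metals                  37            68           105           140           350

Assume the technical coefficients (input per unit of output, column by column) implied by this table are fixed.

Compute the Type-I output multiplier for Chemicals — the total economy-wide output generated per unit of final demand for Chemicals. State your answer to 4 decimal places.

Technical coefficients a_ij = z_ij / X_j:
  a_11 = 148/370 = 0.40, a_21 = 37/370 = 0.10, a_31 = 37/370 = 0.10
  a_12 = 0/340 = 0.00, a_22 = 34/340 = 0.10, a_32 = 68/340 = 0.20
  a_13 = 87.5/350 = 0.25, a_23 = 35/350 = 0.10, a_33 = 105/350 = 0.30
I − A =
  [   0.60     0.00    -0.25]
  [  -0.10     0.90    -0.10]
  [  -0.10    -0.20     0.70]
Cofactors of I−A, C_ij = (−1)^(i+j)·(minor ij) (rows/columns in the sector order above):
  C_11 = (0.90)(0.70) − (-0.10)(-0.20) = 0.6100
  C_12 = −[(-0.10)(0.70) − (-0.10)(-0.10)] = 0.0800
  C_13 = (-0.10)(-0.20) − (0.90)(-0.10) = 0.1100
  C_21 = −[(0.00)(0.70) − (-0.25)(-0.20)] = 0.0500
  C_22 = (0.60)(0.70) − (-0.25)(-0.10) = 0.3950
  C_23 = −[(0.60)(-0.20) − (0.00)(-0.10)] = 0.1200
  C_31 = (0.00)(-0.10) − (-0.25)(0.90) = 0.2250
  C_32 = −[(0.60)(-0.10) − (-0.25)(-0.10)] = 0.0850
  C_33 = (0.60)(0.90) − (0.00)(-0.10) = 0.5400
det(I−A) = Σ_j (I−A)_1j·C_1j = (0.60)(0.6100) + (0.00)(0.0800) + (-0.25)(0.1100) = 0.3385
adj(I−A) = Cᵀ =
  [ 0.6100   0.0500   0.2250]
  [ 0.0800   0.3950   0.0850]
  [ 0.1100   0.1200   0.5400]
(I − A)⁻¹ = adj(I−A) / det(I−A) ≈
  [   1.80207     0.14771     0.66470]
  [   0.23634     1.16691     0.25111]
  [   0.32496     0.35451     1.59527]
The output multiplier for sector j is the column-j sum of the Leontief inverse (I − A)⁻¹ = adj(I−A) / det(I−A).
Column 2 of adj(I−A): (0.0500, 0.3950, 0.1200); det(I−A) = 0.3385.
m_2 = (0.0500 + 0.3950 + 0.1200) / 0.3385 = 0.565 / 0.3385 ≈ 1.6691.

m_2 = 1.6691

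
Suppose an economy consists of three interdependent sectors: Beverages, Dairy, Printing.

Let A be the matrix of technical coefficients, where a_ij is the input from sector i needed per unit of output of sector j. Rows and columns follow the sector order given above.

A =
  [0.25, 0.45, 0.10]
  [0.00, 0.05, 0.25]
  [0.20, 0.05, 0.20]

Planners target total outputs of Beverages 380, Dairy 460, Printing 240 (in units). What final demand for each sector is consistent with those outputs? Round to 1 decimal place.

d_B = 54.0, d_D = 377.0, d_P = 93.0

I − A =
  [   0.75    -0.45    -0.10]
  [   0.00     0.95    -0.25]
  [  -0.20    -0.05     0.80]
d = (I − A) x:
  d_B = (+0.75)·380 + (-0.45)·460 + (-0.10)·240 = 54.0
  d_D = (+0.00)·380 + (+0.95)·460 + (-0.25)·240 = 377.0
  d_P = (-0.20)·380 + (-0.05)·460 + (+0.80)·240 = 93.0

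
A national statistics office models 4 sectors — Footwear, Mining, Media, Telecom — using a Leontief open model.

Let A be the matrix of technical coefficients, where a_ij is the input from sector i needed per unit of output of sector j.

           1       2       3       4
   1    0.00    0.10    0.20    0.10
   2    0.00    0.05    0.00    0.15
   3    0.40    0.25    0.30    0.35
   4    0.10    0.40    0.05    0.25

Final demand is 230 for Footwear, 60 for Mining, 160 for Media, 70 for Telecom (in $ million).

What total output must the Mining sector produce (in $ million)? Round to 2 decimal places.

x_2 = 100.84

I − A =
  [   1.00    -0.10    -0.20    -0.10]
  [   0.00     0.95     0.00    -0.15]
  [  -0.40    -0.25     0.70    -0.35]
  [  -0.10    -0.40    -0.05     0.75]
Compute the cofactors C_ij = (−1)^(i+j)·(3×3 minor ij) of I−A; the adjugate is their transpose:
adj(I−A) = Cᵀ =
  [ 0.43825   0.14550   0.13600   0.15100]
  [ 0.01350   0.43150   0.01050   0.09300]
  [ 0.29800   0.37450   0.64150   0.41400]
  [ 0.08550   0.27450   0.06650   0.58900]
det(I−A) = Σ_j (I−A)_1j·C_1j = (1.00)(0.43825) + (-0.10)(0.01350) + (-0.20)(0.29800) + (-0.10)(0.08550) = 0.36875
(I − A)⁻¹ = adj(I−A) / det(I−A) ≈
  [   1.1885     0.3946     0.3688     0.4095]
  [   0.0366     1.1702     0.0285     0.2522]
  [   0.8081     1.0156     1.7397     1.1227]
  [   0.2319     0.7444     0.1803     1.5973]
x = (I − A)⁻¹ d = adj(I−A)·d / det(I−A), with det(I−A) = 0.36875:
  x_1 = (0.43825·230 + 0.14550·60 + 0.13600·160 + 0.15100·70) / 0.36875 = 141.8575 / 0.36875 ≈ 384.70
  x_2 = (0.01350·230 + 0.43150·60 + 0.01050·160 + 0.09300·70) / 0.36875 = 37.185 / 0.36875 ≈ 100.84
  x_3 = (0.29800·230 + 0.37450·60 + 0.64150·160 + 0.41400·70) / 0.36875 = 222.63 / 0.36875 ≈ 603.74
  x_4 = (0.08550·230 + 0.27450·60 + 0.06650·160 + 0.58900·70) / 0.36875 = 88.005 / 0.36875 ≈ 238.66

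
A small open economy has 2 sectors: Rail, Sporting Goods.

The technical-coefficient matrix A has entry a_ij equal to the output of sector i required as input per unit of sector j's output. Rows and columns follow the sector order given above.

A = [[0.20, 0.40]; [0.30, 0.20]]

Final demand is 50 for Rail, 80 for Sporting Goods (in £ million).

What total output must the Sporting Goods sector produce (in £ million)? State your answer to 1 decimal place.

x_S = 151.9

I − A =
  [   0.80    -0.40]
  [  -0.30     0.80]
det(I−A) = (0.80)(0.80) − (-0.40)(-0.30) = 0.5200
adj(I−A) = [[0.80, 0.40], [0.30, 0.80]]
(I − A)⁻¹ = adj(I−A) / det(I−A) ≈
  [   1.5385     0.7692]
  [   0.5769     1.5385]
x = (I − A)⁻¹ d = adj(I−A)·d / det(I−A), with det(I−A) = 0.5200:
  x_R = (0.80·50 + 0.40·80) / 0.5200 = 72.00 / 0.5200 ≈ 138.5
  x_S = (0.30·50 + 0.80·80) / 0.5200 = 79.00 / 0.5200 ≈ 151.9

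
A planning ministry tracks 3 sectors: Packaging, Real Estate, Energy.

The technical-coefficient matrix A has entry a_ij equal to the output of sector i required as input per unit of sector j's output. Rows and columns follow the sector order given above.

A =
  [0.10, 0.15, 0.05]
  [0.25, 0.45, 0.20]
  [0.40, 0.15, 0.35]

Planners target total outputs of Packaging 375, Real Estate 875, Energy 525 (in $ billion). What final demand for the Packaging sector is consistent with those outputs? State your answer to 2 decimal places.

d_P = 180.00

I − A =
  [   0.90    -0.15    -0.05]
  [  -0.25     0.55    -0.20]
  [  -0.40    -0.15     0.65]
d = (I − A) x:
  d_P = (+0.90)·375 + (-0.15)·875 + (-0.05)·525 = 180.00
  d_R = (-0.25)·375 + (+0.55)·875 + (-0.20)·525 = 282.50
  d_E = (-0.40)·375 + (-0.15)·875 + (+0.65)·525 = 60.00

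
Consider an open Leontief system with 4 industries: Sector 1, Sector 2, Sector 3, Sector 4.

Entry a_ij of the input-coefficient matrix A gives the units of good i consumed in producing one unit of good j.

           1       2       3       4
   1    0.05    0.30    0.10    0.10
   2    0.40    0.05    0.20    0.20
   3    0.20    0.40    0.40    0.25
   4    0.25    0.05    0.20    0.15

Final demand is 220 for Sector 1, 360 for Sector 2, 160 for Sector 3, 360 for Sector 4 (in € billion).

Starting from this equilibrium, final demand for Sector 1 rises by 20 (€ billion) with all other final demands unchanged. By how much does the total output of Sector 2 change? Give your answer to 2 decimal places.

I − A =
  [   0.95    -0.30    -0.10    -0.10]
  [  -0.40     0.95    -0.20    -0.20]
  [  -0.20    -0.40     0.60    -0.25]
  [  -0.25    -0.05    -0.20     0.85]
Compute the cofactors C_ij = (−1)^(i+j)·(3×3 minor ij) of I−A; the adjugate is their transpose:
adj(I−A) = Cᵀ =
  [ 0.344500   0.184250   0.162750   0.131750]
  [ 0.268500   0.394750   0.241500   0.195500]
  [ 0.379875   0.395625   0.614875   0.318625]
  [ 0.206500   0.170500   0.206750   0.346500]
det(I−A) = Σ_j (I−A)_1j·C_1j = (0.95)(0.344500) + (-0.30)(0.268500) + (-0.10)(0.379875) + (-0.10)(0.206500) = 0.1880875
(I − A)⁻¹ = adj(I−A) / det(I−A) ≈
  [   1.8316     0.9796     0.8653     0.7005]
  [   1.4275     2.0988     1.2840     1.0394]
  [   2.0197     2.1034     3.2691     1.6940]
  [   1.0979     0.9065     1.0992     1.8422]
Δx = (I − A)⁻¹ Δd with Δd having +20 in the Sector 1 component and 0 elsewhere.
So Δx_2 = L_21 · (+20), where L_21 = adj(I−A)_21 / det(I−A) = 0.268500 / 0.1880875.
Δx_2 = 0.268500 × (+20) / 0.1880875 = 5.37 / 0.1880875 ≈ 28.55.

Δx_2 = 28.55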